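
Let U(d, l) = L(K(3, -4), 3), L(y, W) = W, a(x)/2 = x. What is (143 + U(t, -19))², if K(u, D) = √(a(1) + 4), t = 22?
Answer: 21316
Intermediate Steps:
a(x) = 2*x
K(u, D) = √6 (K(u, D) = √(2*1 + 4) = √(2 + 4) = √6)
U(d, l) = 3
(143 + U(t, -19))² = (143 + 3)² = 146² = 21316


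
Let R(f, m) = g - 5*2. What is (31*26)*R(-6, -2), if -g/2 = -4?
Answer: -1612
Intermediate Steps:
g = 8 (g = -2*(-4) = 8)
R(f, m) = -2 (R(f, m) = 8 - 5*2 = 8 - 10 = -2)
(31*26)*R(-6, -2) = (31*26)*(-2) = 806*(-2) = -1612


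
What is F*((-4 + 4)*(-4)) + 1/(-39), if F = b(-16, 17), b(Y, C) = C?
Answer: -1/39 ≈ -0.025641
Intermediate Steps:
F = 17
F*((-4 + 4)*(-4)) + 1/(-39) = 17*((-4 + 4)*(-4)) + 1/(-39) = 17*(0*(-4)) - 1/39 = 17*0 - 1/39 = 0 - 1/39 = -1/39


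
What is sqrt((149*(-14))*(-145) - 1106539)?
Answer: 3*I*sqrt(89341) ≈ 896.7*I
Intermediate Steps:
sqrt((149*(-14))*(-145) - 1106539) = sqrt(-2086*(-145) - 1106539) = sqrt(302470 - 1106539) = sqrt(-804069) = 3*I*sqrt(89341)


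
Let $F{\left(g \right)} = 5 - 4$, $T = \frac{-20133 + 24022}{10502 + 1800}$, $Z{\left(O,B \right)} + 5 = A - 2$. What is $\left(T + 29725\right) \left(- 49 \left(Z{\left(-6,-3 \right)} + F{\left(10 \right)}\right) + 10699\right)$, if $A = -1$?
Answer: $\frac{2018923912119}{6151} \approx 3.2823 \cdot 10^{8}$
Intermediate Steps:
$Z{\left(O,B \right)} = -8$ ($Z{\left(O,B \right)} = -5 - 3 = -8$)
$T = \frac{3889}{12302} \approx 0.31613$
$F{\left(g \right)} = 1$
$\left(T + 29725\right) \left(- 49 \left(Z{\left(-6,-3 \right)} + F{\left(10 \right)}\right) + 10699\right) = \left(\frac{3889}{12302} + 29725\right) \left(- 49 \left(-8 + 1\right) + 10699\right) = \frac{365680839 \left(\left(-49\right) \left(-7\right) + 10699\right)}{12302} = \frac{365680839 \left(343 + 10699\right)}{12302} = \frac{365680839}{12302} \cdot 11042 = \frac{2018923912119}{6151}$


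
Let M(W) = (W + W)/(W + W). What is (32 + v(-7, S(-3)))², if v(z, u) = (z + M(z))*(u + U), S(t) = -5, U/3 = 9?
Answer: 10000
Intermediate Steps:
U = 27 (U = 3*9 = 27)
M(W) = 1 (M(W) = (2*W)/((2*W)) = (2*W)*(1/(2*W)) = 1)
v(z, u) = (1 + z)*(27 + u) (v(z, u) = (z + 1)*(u + 27) = (1 + z)*(27 + u))
(32 + v(-7, S(-3)))² = (32 + (27 - 5 + 27*(-7) - 5*(-7)))² = (32 + (27 - 5 - 189 + 35))² = (32 - 132)² = (-100)² = 10000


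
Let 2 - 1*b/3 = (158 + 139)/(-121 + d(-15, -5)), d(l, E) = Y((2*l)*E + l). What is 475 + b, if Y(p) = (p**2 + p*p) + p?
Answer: 17538293/36464 ≈ 480.98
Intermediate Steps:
Y(p) = p + 2*p**2 (Y(p) = (p**2 + p**2) + p = 2*p**2 + p = p + 2*p**2)
d(l, E) = (l + 2*E*l)*(1 + 2*l + 4*E*l) (d(l, E) = ((2*l)*E + l)*(1 + 2*((2*l)*E + l)) = (2*E*l + l)*(1 + 2*(2*E*l + l)) = (l + 2*E*l)*(1 + 2*(l + 2*E*l)) = (l + 2*E*l)*(1 + (2*l + 4*E*l)) = (l + 2*E*l)*(1 + 2*l + 4*E*l))
b = 217893/36464 (b = 6 - 3*(158 + 139)/(-121 - 15*(1 + 2*(-5))*(1 + 2*(-15)*(1 + 2*(-5)))) = 6 - 891/(-121 - 15*(1 - 10)*(1 + 2*(-15)*(1 - 10))) = 6 - 891/(-121 - 15*(-9)*(1 + 2*(-15)*(-9))) = 6 - 891/(-121 - 15*(-9)*(1 + 270)) = 6 - 891/(-121 - 15*(-9)*271) = 6 - 891/(-121 + 36585) = 6 - 891/36464 = 217893/36464 ≈ 5.9756)
475 + b = 475 + 217893/36464 = 17538293/36464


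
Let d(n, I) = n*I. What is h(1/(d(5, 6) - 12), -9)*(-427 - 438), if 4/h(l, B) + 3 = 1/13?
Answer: 22490/19 ≈ 1183.7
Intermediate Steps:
d(n, I) = I*n
h(l, B) = -26/19 (h(l, B) = 4/(-3 + 1/13) = 4/(-38/13) = 4*(-13/38) = -26/19)
h(1/(d(5, 6) - 12), -9)*(-427 - 438) = -26*(-427 - 438)/19 = -26/19*(-865) = 22490/19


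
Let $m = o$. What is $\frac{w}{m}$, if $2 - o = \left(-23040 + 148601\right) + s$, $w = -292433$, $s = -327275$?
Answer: $- \frac{292433}{201716} \approx -1.4497$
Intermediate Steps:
$o = 201716$ ($o = 2 - \left(\left(-23040 + 148601\right) - 327275\right) = 2 - \left(125561 - 327275\right) = 2 - -201714 = 2 + 201714 = 201716$)
$m = 201716$
$\frac{w}{m} = - \frac{292433}{201716}$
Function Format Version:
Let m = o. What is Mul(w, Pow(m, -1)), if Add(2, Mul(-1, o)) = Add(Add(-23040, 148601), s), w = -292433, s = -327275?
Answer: Rational(-292433, 201716) ≈ -1.4497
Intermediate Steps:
o = 201716 (o = Add(2, Mul(-1, Add(Add(-23040, 148601), -327275))) = Add(2, Mul(-1, Add(125561, -327275))) = Add(2, Mul(-1, -201714)) = Add(2, 201714) = 201716)
m = 201716
Mul(w, Pow(m, -1)) = Mul(-292433, Pow(201716, -1)) = Mul(-292433, Rational(1, 201716)) = Rational(-292433, 201716)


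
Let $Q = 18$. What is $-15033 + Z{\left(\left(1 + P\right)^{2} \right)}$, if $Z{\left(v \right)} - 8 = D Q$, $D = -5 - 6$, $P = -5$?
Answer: $-15223$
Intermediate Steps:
$D = -11$ ($D = -5 - 6 = -11$)
$Z{\left(v \right)} = -190$ ($Z{\left(v \right)} = 8 - 198 = -190$)
$-15033 + Z{\left(\left(1 + P\right)^{2} \right)} = -15033 - 190 = -15223$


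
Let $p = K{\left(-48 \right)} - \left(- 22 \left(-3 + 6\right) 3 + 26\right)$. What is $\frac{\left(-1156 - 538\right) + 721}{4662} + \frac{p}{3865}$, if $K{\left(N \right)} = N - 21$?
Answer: $- \frac{468637}{2574090} \approx -0.18206$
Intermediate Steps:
$K{\left(N \right)} = -21 + N$ ($K{\left(N \right)} = N - 21 = -21 + N$)
$p = 103$ ($p = \left(-21 - 48\right) - \left(- 22 \left(-3 + 6\right) 3 + 26\right) = -69 - \left(- 22 \cdot 3 \cdot 3 + 26\right) = -69 - \left(\left(-22\right) 9 + 26\right) = -69 - \left(-198 + 26\right) = -69 - -172 = -69 + 172 = 103$)
$\frac{\left(-1156 - 538\right) + 721}{4662} + \frac{p}{3865} = \frac{\left(-1156 - 538\right) + 721}{4662} + \frac{103}{3865} = \left(-1694 + 721\right) \frac{1}{4662} + 103 \cdot \frac{1}{3865} = \left(-973\right) \frac{1}{4662} + \frac{103}{3865} = - \frac{139}{666} + \frac{103}{3865} = - \frac{468637}{2574090}$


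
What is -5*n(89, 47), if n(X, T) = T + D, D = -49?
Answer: 10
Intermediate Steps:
n(X, T) = -49 + T (n(X, T) = T - 49 = -49 + T)
-5*n(89, 47) = -5*(-49 + 47) = -5*(-2) = 10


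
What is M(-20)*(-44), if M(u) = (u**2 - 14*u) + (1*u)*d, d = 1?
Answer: -29040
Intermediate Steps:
M(u) = u**2 - 13*u (M(u) = (u**2 - 14*u) + (1*u)*1 = (u**2 - 14*u) + u*1 = (u**2 - 14*u) + u = u**2 - 13*u)
M(-20)*(-44) = -20*(-13 - 20)*(-44) = -20*(-33)*(-44) = 660*(-44) = -29040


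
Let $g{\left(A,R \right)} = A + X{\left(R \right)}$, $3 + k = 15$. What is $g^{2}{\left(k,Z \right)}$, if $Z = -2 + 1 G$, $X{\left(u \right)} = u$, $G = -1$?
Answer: $81$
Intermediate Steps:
$k = 12$ ($k = -3 + 15 = 12$)
$Z = -3$ ($Z = -2 + 1 \left(-1\right) = -2 - 1 = -3$)
$g{\left(A,R \right)} = A + R$
$g^{2}{\left(k,Z \right)} = \left(12 - 3\right)^{2} = 9^{2} = 81$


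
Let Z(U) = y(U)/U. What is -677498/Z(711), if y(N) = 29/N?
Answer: -11809981602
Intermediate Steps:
Z(U) = 29/U² (Z(U) = (29/U)/U = 29/U²)
-677498/Z(711) = -677498/(29/711²) = -677498/(29*(1/505521)) = -677498/29/505521 = -677498*505521/29 = -11809981602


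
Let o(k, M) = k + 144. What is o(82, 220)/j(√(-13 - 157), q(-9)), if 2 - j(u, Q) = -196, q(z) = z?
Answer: 113/99 ≈ 1.1414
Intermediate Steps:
o(k, M) = 144 + k
j(u, Q) = 198 (j(u, Q) = 2 - 1*(-196) = 2 + 196 = 198)
o(82, 220)/j(√(-13 - 157), q(-9)) = (144 + 82)/198 = 226*(1/198) = 113/99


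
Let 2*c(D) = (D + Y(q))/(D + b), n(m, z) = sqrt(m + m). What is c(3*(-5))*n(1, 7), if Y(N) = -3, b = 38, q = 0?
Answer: -9*sqrt(2)/23 ≈ -0.55339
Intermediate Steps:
n(m, z) = sqrt(2)*sqrt(m) (n(m, z) = sqrt(2*m) = sqrt(2)*sqrt(m))
c(D) = (-3 + D)/(2*(38 + D)) (c(D) = ((D - 3)/(D + 38))/2 = ((-3 + D)/(38 + D))/2 = (-3 + D)/(2*(38 + D)))
c(3*(-5))*n(1, 7) = ((-3 + 3*(-5))/(2*(38 + 3*(-5))))*(sqrt(2)*sqrt(1)) = ((-3 - 15)/(2*(38 - 15)))*(sqrt(2)*1) = ((1/2)*(-18)/23)*sqrt(2) = ((1/2)*(1/23)*(-18))*sqrt(2) = -9*sqrt(2)/23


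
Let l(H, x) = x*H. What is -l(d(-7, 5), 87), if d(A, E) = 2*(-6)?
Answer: 1044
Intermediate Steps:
d(A, E) = -12
l(H, x) = H*x
-l(d(-7, 5), 87) = -(-12)*87 = -1*(-1044) = 1044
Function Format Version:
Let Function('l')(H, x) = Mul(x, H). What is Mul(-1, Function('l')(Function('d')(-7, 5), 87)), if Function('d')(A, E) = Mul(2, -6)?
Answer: 1044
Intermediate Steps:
Function('d')(A, E) = -12
Function('l')(H, x) = Mul(H, x)
Mul(-1, Function('l')(Function('d')(-7, 5), 87)) = Mul(-1, Mul(-12, 87)) = Mul(-1, -1044) = 1044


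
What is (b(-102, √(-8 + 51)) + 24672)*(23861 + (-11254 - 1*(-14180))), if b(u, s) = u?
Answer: 658156590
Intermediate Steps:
(b(-102, √(-8 + 51)) + 24672)*(23861 + (-11254 - 1*(-14180))) = (-102 + 24672)*(23861 + (-11254 - 1*(-14180))) = 24570*(23861 + (-11254 + 14180)) = 24570*(23861 + 2926) = 24570*26787 = 658156590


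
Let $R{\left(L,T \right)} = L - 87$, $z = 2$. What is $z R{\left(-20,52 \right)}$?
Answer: $-214$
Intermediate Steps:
$R{\left(L,T \right)} = -87 + L$ ($R{\left(L,T \right)} = L - 87 = -87 + L$)
$z R{\left(-20,52 \right)} = 2 \left(-87 - 20\right) = 2 \left(-107\right) = -214$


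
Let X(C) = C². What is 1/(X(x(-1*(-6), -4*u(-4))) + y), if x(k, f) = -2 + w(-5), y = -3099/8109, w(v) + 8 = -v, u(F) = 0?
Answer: 2703/66542 ≈ 0.040621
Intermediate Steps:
w(v) = -8 - v
y = -1033/2703 (y = -3099*1/8109 = -1033/2703 ≈ -0.38217)
x(k, f) = -5 (x(k, f) = -2 + (-8 - 1*(-5)) = -2 + (-8 + 5) = -2 - 3 = -5)
1/(X(x(-1*(-6), -4*u(-4))) + y) = 1/((-5)² - 1033/2703) = 1/(25 - 1033/2703) = 1/(66542/2703) = 2703/66542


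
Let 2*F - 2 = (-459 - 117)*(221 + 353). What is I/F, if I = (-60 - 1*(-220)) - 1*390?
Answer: 230/165311 ≈ 0.0013913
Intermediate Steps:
I = -230 (I = (-60 + 220) - 390 = 160 - 390 = -230)
F = -165311 (F = 1 + ((-459 - 117)*(221 + 353))/2 = 1 + (-576*574)/2 = 1 + (1/2)*(-330624) = 1 - 165312 = -165311)
I/F = -230/(-165311) = -230*(-1/165311) = 230/165311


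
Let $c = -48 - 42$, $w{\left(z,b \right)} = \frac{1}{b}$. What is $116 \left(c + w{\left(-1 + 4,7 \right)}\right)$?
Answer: $- \frac{72964}{7} \approx -10423.0$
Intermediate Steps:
$c = -90$
$116 \left(c + w{\left(-1 + 4,7 \right)}\right) = 116 \left(-90 + \frac{1}{7}\right) = 116 \left(- \frac{629}{7}\right) = - \frac{72964}{7}$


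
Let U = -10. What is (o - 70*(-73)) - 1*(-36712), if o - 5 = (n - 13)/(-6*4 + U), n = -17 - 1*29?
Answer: 1422177/34 ≈ 41829.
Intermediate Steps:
n = -46 (n = -17 - 29 = -46)
o = 229/34 (o = 5 + (-46 - 13)/(-6*4 - 10) = 5 - 59/(-24 - 10) = 5 - 59/(-34) = 5 - 59*(-1/34) = 5 + 59/34 = 229/34 ≈ 6.7353)
(o - 70*(-73)) - 1*(-36712) = (229/34 - 70*(-73)) - 1*(-36712) = (229/34 + 5110) + 36712 = 173969/34 + 36712 = 1422177/34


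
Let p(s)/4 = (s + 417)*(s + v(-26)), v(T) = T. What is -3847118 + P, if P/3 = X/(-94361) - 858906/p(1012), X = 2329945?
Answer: -1022999909330340403/265908165668 ≈ -3.8472e+6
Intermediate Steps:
p(s) = 4*(-26 + s)*(417 + s) (p(s) = 4*((s + 417)*(s - 26)) = 4*((417 + s)*(-26 + s)) = 4*((-26 + s)*(417 + s)) = 4*(-26 + s)*(417 + s))
P = -19818841995579/265908165668 (P = 3*(2329945/(-94361) - 858906/(-43368 + 4*1012² + 1564*1012)) = 3*(2329945*(-1/94361) - 858906/(-43368 + 4*1024144 + 1582768)) = 3*(-2329945/94361 - 858906/(-43368 + 4096576 + 1582768)) = 3*(-2329945/94361 - 858906/5635976) = 3*(-2329945/94361 - 858906*1/5635976) = 3*(-2329945/94361 - 429453/2817988) = 3*(-6606280665193/265908165668) = -19818841995579/265908165668 ≈ -74.533)
-3847118 + P = -3847118 - 19818841995579/265908165668 = -1022999909330340403/265908165668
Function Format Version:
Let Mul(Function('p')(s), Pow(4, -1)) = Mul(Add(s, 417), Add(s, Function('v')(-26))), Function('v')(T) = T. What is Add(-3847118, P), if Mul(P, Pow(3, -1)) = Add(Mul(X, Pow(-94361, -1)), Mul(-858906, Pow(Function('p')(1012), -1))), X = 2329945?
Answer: Rational(-1022999909330340403, 265908165668) ≈ -3.8472e+6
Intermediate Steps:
Function('p')(s) = Mul(4, Add(-26, s), Add(417, s)) (Function('p')(s) = Mul(4, Mul(Add(s, 417), Add(s, -26))) = Mul(4, Mul(Add(417, s), Add(-26, s))) = Mul(4, Mul(Add(-26, s), Add(417, s))) = Mul(4, Add(-26, s), Add(417, s)))
P = Rational(-19818841995579, 265908165668) (P = Mul(3, Add(Mul(2329945, Pow(-94361, -1)), Mul(-858906, Pow(Add(-43368, Mul(4, Pow(1012, 2)), Mul(1564, 1012)), -1)))) = Mul(3, Add(Mul(2329945, Rational(-1, 94361)), Mul(-858906, Pow(Add(-43368, Mul(4, 1024144), 1582768), -1)))) = Mul(3, Add(Rational(-2329945, 94361), Mul(-858906, Pow(Add(-43368, 4096576, 1582768), -1)))) = Mul(3, Add(Rational(-2329945, 94361), Mul(-858906, Pow(5635976, -1)))) = Mul(3, Add(Rational(-2329945, 94361), Mul(-858906, Rational(1, 5635976)))) = Mul(3, Add(Rational(-2329945, 94361), Rational(-429453, 2817988))) = Mul(3, Rational(-6606280665193, 265908165668)) = Rational(-19818841995579, 265908165668) ≈ -74.533)
Add(-3847118, P) = Add(-3847118, Rational(-19818841995579, 265908165668)) = Rational(-1022999909330340403, 265908165668)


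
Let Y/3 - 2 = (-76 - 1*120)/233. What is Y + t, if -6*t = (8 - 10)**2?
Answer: 1964/699 ≈ 2.8097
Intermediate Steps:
t = -2/3 (t = -(8 - 10)**2/6 = -1/6*(-2)**2 = -1/6*4 = -2/3 ≈ -0.66667)
Y = 810/233 (Y = 6 + 3*((-76 - 1*120)/233) = 6 + 3*((-76 - 120)*(1/233)) = 6 + 3*(-196*1/233) = 6 + 3*(-196/233) = 6 - 588/233 = 810/233 ≈ 3.4764)
Y + t = 810/233 - 2/3 = 1964/699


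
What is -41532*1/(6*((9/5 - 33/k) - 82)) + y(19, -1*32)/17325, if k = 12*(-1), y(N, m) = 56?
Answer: 342651392/3833775 ≈ 89.377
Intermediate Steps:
k = -12
-41532*1/(6*((9/5 - 33/k) - 82)) + y(19, -1*32)/17325 = -41532*1/(6*((9/5 - 33/(-12)) - 82)) + 56/17325 = -41532*1/(6*((9*(⅕) - 33*(-1/12)) - 82)) + 56*(1/17325) = -41532*1/(6*((9/5 + 11/4) - 82)) + 8/2475 = -41532*1/(6*(91/20 - 82)) + 8/2475 = -41532/(6*(-1549/20)) + 8/2475 = -41532/(-4647/10) + 8/2475 = -41532*(-10/4647) + 8/2475 = 138440/1549 + 8/2475 = 342651392/3833775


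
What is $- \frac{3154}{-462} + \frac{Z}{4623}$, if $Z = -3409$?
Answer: $\frac{2167664}{355971} \approx 6.0894$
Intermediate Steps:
$- \frac{3154}{-462} + \frac{Z}{4623} = - \frac{3154}{-462} - \frac{3409}{4623} = \left(-3154\right) \left(- \frac{1}{462}\right) - \frac{3409}{4623} = \frac{1577}{231} - \frac{3409}{4623} = \frac{2167664}{355971}$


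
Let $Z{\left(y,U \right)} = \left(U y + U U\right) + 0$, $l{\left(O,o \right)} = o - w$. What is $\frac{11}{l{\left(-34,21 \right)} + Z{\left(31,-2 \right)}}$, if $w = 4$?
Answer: $- \frac{11}{41} \approx -0.26829$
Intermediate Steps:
$l{\left(O,o \right)} = -4 + o$ ($l{\left(O,o \right)} = o - 4 = -4 + o$)
$Z{\left(y,U \right)} = U^{2} + U y$ ($Z{\left(y,U \right)} = \left(U y + U^{2}\right) + 0 = \left(U^{2} + U y\right) + 0 = U^{2} + U y$)
$\frac{11}{l{\left(-34,21 \right)} + Z{\left(31,-2 \right)}} = \frac{11}{\left(-4 + 21\right) - 2 \left(-2 + 31\right)} = \frac{11}{17 - 58} = \frac{11}{-41} = 11 \left(- \frac{1}{41}\right) = - \frac{11}{41}$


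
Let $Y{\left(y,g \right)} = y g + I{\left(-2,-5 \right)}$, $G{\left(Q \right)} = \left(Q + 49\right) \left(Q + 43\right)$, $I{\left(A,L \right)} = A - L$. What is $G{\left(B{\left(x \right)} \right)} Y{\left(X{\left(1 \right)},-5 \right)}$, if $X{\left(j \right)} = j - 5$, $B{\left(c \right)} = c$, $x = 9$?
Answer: $69368$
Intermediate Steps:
$G{\left(Q \right)} = \left(43 + Q\right) \left(49 + Q\right)$ ($G{\left(Q \right)} = \left(49 + Q\right) \left(43 + Q\right) = \left(43 + Q\right) \left(49 + Q\right)$)
$X{\left(j \right)} = -5 + j$
$Y{\left(y,g \right)} = 3 + g y$ ($Y{\left(y,g \right)} = y g - -3 = g y + \left(-2 + 5\right) = g y + 3 = 3 + g y$)
$G{\left(B{\left(x \right)} \right)} Y{\left(X{\left(1 \right)},-5 \right)} = \left(2107 + 9^{2} + 92 \cdot 9\right) \left(3 - 5 \left(-5 + 1\right)\right) = \left(2107 + 81 + 828\right) \left(3 - -20\right) = 3016 \left(3 + 20\right) = 3016 \cdot 23 = 69368$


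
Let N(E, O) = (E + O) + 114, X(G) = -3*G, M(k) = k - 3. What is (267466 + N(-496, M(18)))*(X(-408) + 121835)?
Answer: 32868935841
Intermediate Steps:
M(k) = -3 + k
N(E, O) = 114 + E + O
(267466 + N(-496, M(18)))*(X(-408) + 121835) = (267466 + (114 - 496 + (-3 + 18)))*(-3*(-408) + 121835) = (267466 + (114 - 496 + 15))*(1224 + 121835) = (267466 - 367)*123059 = 267099*123059 = 32868935841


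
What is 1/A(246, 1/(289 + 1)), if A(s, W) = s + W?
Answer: 290/71341 ≈ 0.0040650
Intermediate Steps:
A(s, W) = W + s
1/A(246, 1/(289 + 1)) = 1/(1/(289 + 1) + 246) = 1/(1/290 + 246) = 1/(71341/290) = 290/71341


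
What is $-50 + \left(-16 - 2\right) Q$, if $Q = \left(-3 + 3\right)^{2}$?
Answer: $-50$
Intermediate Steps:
$Q = 0$ ($Q = 0^{2} = 0$)
$-50 + \left(-16 - 2\right) Q = -50 + \left(-16 - 2\right) 0 = -50 - 0 = -50 + 0 = -50$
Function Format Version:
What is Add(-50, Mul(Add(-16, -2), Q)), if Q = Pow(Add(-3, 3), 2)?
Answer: -50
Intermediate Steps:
Q = 0 (Q = Pow(0, 2) = 0)
Add(-50, Mul(Add(-16, -2), Q)) = Add(-50, Mul(Add(-16, -2), 0)) = Add(-50, Mul(-18, 0)) = Add(-50, 0) = -50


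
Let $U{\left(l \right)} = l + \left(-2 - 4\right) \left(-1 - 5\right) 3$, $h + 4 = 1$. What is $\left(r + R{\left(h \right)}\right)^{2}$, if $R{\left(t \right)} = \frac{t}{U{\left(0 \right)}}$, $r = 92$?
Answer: $\frac{10962721}{1296} \approx 8458.9$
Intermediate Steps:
$h = -3$ ($h = -4 + 1 = -3$)
$U{\left(l \right)} = 108 + l$ ($U{\left(l \right)} = l + \left(-6\right) \left(-6\right) 3 = l + 36 \cdot 3 = l + 108 = 108 + l$)
$R{\left(t \right)} = \frac{t}{108}$ ($R{\left(t \right)} = \frac{t}{108 + 0} = \frac{t}{108}$)
$\left(r + R{\left(h \right)}\right)^{2} = \left(92 + \frac{1}{108} \left(-3\right)\right)^{2} = \left(92 - \frac{1}{36}\right)^{2} = \left(\frac{3311}{36}\right)^{2} = \frac{10962721}{1296}$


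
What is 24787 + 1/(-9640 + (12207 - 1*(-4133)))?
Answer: 166072901/6700 ≈ 24787.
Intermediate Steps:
24787 + 1/(-9640 + (12207 - 1*(-4133))) = 24787 + 1/(-9640 + (12207 + 4133)) = 24787 + 1/(-9640 + 16340) = 24787 + 1/6700 = 166072901/6700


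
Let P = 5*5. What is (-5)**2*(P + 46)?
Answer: 1775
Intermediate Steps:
P = 25
(-5)**2*(P + 46) = (-5)**2*(25 + 46) = 25*71 = 1775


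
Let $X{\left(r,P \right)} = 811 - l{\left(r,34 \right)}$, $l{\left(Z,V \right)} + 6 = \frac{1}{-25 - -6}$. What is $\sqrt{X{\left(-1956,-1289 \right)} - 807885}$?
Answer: $\frac{i \sqrt{291351529}}{19} \approx 898.37 i$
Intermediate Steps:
$l{\left(Z,V \right)} = - \frac{115}{19}$ ($l{\left(Z,V \right)} = -6 + \frac{1}{-25 - -6} = -6 + \frac{1}{-25 + 6} = -6 + \frac{1}{-19} = -6 - \frac{1}{19} = - \frac{115}{19}$)
$X{\left(r,P \right)} = \frac{15524}{19}$ ($X{\left(r,P \right)} = 811 - - \frac{115}{19} = 811 + \frac{115}{19} = \frac{15524}{19}$)
$\sqrt{X{\left(-1956,-1289 \right)} - 807885} = \sqrt{\frac{15524}{19} - 807885} = \sqrt{- \frac{15334291}{19}} = \frac{i \sqrt{291351529}}{19}$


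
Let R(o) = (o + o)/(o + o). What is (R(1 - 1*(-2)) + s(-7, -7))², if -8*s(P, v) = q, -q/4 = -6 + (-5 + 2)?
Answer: 49/4 ≈ 12.250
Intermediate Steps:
R(o) = 1 (R(o) = (2*o)/((2*o)) = (2*o)*(1/(2*o)) = 1)
q = 36 (q = -4*(-6 + (-5 + 2)) = -4*(-6 - 3) = -4*(-9) = 36)
s(P, v) = -9/2 (s(P, v) = -⅛*36 = -9/2)
(R(1 - 1*(-2)) + s(-7, -7))² = (1 - 9/2)² = (-7/2)² = 49/4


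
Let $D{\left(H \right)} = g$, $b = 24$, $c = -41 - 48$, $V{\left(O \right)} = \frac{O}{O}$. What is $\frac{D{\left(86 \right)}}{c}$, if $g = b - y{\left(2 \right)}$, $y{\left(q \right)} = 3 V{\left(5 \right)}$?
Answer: $- \frac{21}{89} \approx -0.23595$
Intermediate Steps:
$V{\left(O \right)} = 1$
$c = -89$ ($c = -41 - 48 = -89$)
$y{\left(q \right)} = 3$ ($y{\left(q \right)} = 3 \cdot 1 = 3$)
$g = 21$ ($g = 24 - 3 = 21$)
$D{\left(H \right)} = 21$
$\frac{D{\left(86 \right)}}{c} = \frac{21}{-89} = 21 \left(- \frac{1}{89}\right) = - \frac{21}{89}$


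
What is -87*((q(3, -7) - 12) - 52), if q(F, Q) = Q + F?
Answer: 5916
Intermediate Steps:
q(F, Q) = F + Q
-87*((q(3, -7) - 12) - 52) = -87*(((3 - 7) - 12) - 52) = -87*((-4 - 12) - 52) = -87*(-16 - 52) = -87*(-68) = 5916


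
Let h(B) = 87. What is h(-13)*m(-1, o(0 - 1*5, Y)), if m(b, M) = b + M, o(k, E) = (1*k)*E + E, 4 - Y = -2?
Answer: -2175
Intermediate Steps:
Y = 6 (Y = 4 - 1*(-2) = 4 + 2 = 6)
o(k, E) = E + E*k (o(k, E) = k*E + E = E*k + E = E + E*k)
m(b, M) = M + b
h(-13)*m(-1, o(0 - 1*5, Y)) = 87*(6*(1 + (0 - 1*5)) - 1) = 87*(6*(1 + (0 - 5)) - 1) = 87*(6*(1 - 5) - 1) = 87*(6*(-4) - 1) = 87*(-24 - 1) = 87*(-25) = -2175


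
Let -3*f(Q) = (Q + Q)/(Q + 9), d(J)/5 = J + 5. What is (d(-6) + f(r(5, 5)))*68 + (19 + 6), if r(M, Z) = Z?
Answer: -6955/21 ≈ -331.19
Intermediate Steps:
d(J) = 25 + 5*J (d(J) = 5*(J + 5) = 5*(5 + J) = 25 + 5*J)
f(Q) = -2*Q/(3*(9 + Q)) (f(Q) = -(Q + Q)/(3*(Q + 9)) = -2*Q/(3*(9 + Q)))
(d(-6) + f(r(5, 5)))*68 + (19 + 6) = ((25 + 5*(-6)) - 2*5/(27 + 3*5))*68 + (19 + 6) = ((25 - 30) - 2*5/(27 + 15))*68 + 25 = (-5 - 2*5/42)*68 + 25 = (-5 - 2*5*1/42)*68 + 25 = (-5 - 5/21)*68 + 25 = -110/21*68 + 25 = -7480/21 + 25 = -6955/21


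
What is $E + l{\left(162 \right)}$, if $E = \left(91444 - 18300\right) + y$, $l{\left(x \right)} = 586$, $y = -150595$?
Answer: $-76865$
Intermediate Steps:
$E = -77451$ ($E = \left(91444 - 18300\right) - 150595 = 73144 - 150595 = -77451$)
$E + l{\left(162 \right)} = -77451 + 586 = -76865$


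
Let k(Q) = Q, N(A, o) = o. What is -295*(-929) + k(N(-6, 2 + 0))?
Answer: 274057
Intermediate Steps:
-295*(-929) + k(N(-6, 2 + 0)) = -295*(-929) + (2 + 0) = 274055 + 2 = 274057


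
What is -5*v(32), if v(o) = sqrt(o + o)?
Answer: -40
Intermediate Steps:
v(o) = sqrt(2)*sqrt(o) (v(o) = sqrt(2*o) = sqrt(2)*sqrt(o))
-5*v(32) = -5*sqrt(2)*sqrt(32) = -5*sqrt(2)*4*sqrt(2) = -5*8 = -40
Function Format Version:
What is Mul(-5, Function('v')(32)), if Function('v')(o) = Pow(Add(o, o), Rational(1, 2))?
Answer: -40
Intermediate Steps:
Function('v')(o) = Mul(Pow(2, Rational(1, 2)), Pow(o, Rational(1, 2))) (Function('v')(o) = Pow(Mul(2, o), Rational(1, 2)) = Mul(Pow(2, Rational(1, 2)), Pow(o, Rational(1, 2))))
Mul(-5, Function('v')(32)) = Mul(-5, Mul(Pow(2, Rational(1, 2)), Pow(32, Rational(1, 2)))) = Mul(-5, Mul(Pow(2, Rational(1, 2)), Mul(4, Pow(2, Rational(1, 2))))) = Mul(-5, 8) = -40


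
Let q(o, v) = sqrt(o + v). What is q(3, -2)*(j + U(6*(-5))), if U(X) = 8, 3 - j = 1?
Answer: 10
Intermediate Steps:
j = 2 (j = 3 - 1*1 = 3 - 1 = 2)
q(3, -2)*(j + U(6*(-5))) = sqrt(3 - 2)*(2 + 8) = sqrt(1)*10 = 1*10 = 10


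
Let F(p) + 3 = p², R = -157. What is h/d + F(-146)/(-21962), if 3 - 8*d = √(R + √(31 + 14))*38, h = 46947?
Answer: -21313/21962 + 46947/(3/8 - 19*I*√(157 - 3*√5)/4) ≈ 4.2211 + 806.17*I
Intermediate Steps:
F(p) = -3 + p²
d = 3/8 - 19*√(-157 + 3*√5)/4 (d = 3/8 - √(-157 + √(31 + 14))*38/8 = 3/8 - √(-157 + √45)*38/8 = 3/8 - √(-157 + 3*√5)*38/8 = 3/8 - 19*√(-157 + 3*√5)/4 ≈ 0.375 - 58.232*I)
h/d + F(-146)/(-21962) = 46947/(3/8 - 19*√(-157 + 3*√5)/4) + (-3 + (-146)²)/(-21962) = 46947/(3/8 - 19*√(-157 + 3*√5)/4) + (-3 + 21316)*(-1/21962) = 46947/(3/8 - 19*√(-157 + 3*√5)/4) + 21313*(-1/21962) = 46947/(3/8 - 19*√(-157 + 3*√5)/4) - 21313/21962 = -21313/21962 + 46947/(3/8 - 19*√(-157 + 3*√5)/4)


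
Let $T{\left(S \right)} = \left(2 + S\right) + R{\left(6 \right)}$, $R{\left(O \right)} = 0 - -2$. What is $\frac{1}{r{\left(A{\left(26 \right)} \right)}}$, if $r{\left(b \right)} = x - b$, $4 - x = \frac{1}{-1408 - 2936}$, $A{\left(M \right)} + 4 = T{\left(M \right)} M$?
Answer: $- \frac{4344}{3353567} \approx -0.0012953$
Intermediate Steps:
$R{\left(O \right)} = 2$ ($R{\left(O \right)} = 0 + 2 = 2$)
$T{\left(S \right)} = 4 + S$ ($T{\left(S \right)} = \left(2 + S\right) + 2 = 4 + S$)
$A{\left(M \right)} = -4 + M \left(4 + M\right)$ ($A{\left(M \right)} = -4 + \left(4 + M\right) M = -4 + M \left(4 + M\right)$)
$x = \frac{17377}{4344}$ ($x = 4 - \frac{1}{-1408 - 2936} = 4 - \frac{1}{-4344} = 4 - - \frac{1}{4344} = 4 + \frac{1}{4344} = \frac{17377}{4344} \approx 4.0002$)
$r{\left(b \right)} = \frac{17377}{4344} - b$
$\frac{1}{r{\left(A{\left(26 \right)} \right)}} = \frac{1}{\frac{17377}{4344} - \left(-4 + 26 \left(4 + 26\right)\right)} = \frac{1}{\frac{17377}{4344} - \left(-4 + 26 \cdot 30\right)} = \frac{1}{\frac{17377}{4344} - \left(-4 + 780\right)} = \frac{1}{\frac{17377}{4344} - 776} = \frac{1}{- \frac{3353567}{4344}} = - \frac{4344}{3353567}$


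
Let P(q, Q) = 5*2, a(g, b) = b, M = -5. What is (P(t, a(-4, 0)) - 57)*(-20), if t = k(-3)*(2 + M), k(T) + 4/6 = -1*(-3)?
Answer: 940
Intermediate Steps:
k(T) = 7/3 (k(T) = -⅔ - 1*(-3) = -⅔ + 3 = 7/3)
t = -7 (t = 7*(2 - 5)/3 = (7/3)*(-3) = -7)
P(q, Q) = 10
(P(t, a(-4, 0)) - 57)*(-20) = (10 - 57)*(-20) = -47*(-20) = 940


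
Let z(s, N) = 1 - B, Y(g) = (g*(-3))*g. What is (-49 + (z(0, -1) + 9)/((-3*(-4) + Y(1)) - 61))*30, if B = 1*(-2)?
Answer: -19200/13 ≈ -1476.9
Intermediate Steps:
B = -2
Y(g) = -3*g² (Y(g) = (-3*g)*g = -3*g²)
z(s, N) = 3 (z(s, N) = 1 - 1*(-2) = 1 + 2 = 3)
(-49 + (z(0, -1) + 9)/((-3*(-4) + Y(1)) - 61))*30 = (-49 + (3 + 9)/((-3*(-4) - 3*1²) - 61))*30 = (-49 + 12/((12 - 3*1) - 61))*30 = (-49 + 12/((12 - 3) - 61))*30 = (-49 + 12/(9 - 61))*30 = (-49 + 12/(-52))*30 = (-49 + 12*(-1/52))*30 = (-49 - 3/13)*30 = -640/13*30 = -19200/13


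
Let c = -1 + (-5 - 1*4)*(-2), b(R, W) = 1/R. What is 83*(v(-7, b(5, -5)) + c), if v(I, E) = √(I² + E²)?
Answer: 1411 + 83*√1226/5 ≈ 1992.2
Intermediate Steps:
c = 17 (c = -1 + (-5 - 4)*(-2) = -1 - 9*(-2) = -1 + 18 = 17)
v(I, E) = √(E² + I²)
83*(v(-7, b(5, -5)) + c) = 83*(√((1/5)² + (-7)²) + 17) = 83*(√((⅕)² + 49) + 17) = 83*(√(1/25 + 49) + 17) = 83*(√(1226/25) + 17) = 83*(√1226/5 + 17) = 83*(17 + √1226/5) = 1411 + 83*√1226/5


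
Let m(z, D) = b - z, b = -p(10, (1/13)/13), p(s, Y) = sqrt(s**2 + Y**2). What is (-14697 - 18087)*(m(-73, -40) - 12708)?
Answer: 414225840 + 32784*sqrt(2856101)/169 ≈ 4.1455e+8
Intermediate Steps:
p(s, Y) = sqrt(Y**2 + s**2)
b = -sqrt(2856101)/169 (b = -sqrt(((1/13)/13)**2 + 10**2) = -sqrt(((1*(1/13))*(1/13))**2 + 100) = -sqrt(((1/13)*(1/13))**2 + 100) = -sqrt((1/169)**2 + 100) = -sqrt(1/28561 + 100) = -sqrt(2856101/28561) = -sqrt(2856101)/169 ≈ -10.000)
m(z, D) = -z - sqrt(2856101)/169 (m(z, D) = -sqrt(2856101)/169 - z = -z - sqrt(2856101)/169)
(-14697 - 18087)*(m(-73, -40) - 12708) = (-14697 - 18087)*((-1*(-73) - sqrt(2856101)/169) - 12708) = -32784*((73 - sqrt(2856101)/169) - 12708) = -32784*(-12635 - sqrt(2856101)/169) = 414225840 + 32784*sqrt(2856101)/169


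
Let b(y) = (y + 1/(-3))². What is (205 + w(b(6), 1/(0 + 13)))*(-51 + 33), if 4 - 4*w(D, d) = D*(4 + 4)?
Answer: -2552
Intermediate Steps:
b(y) = (-⅓ + y)² (b(y) = (y - ⅓)² = (-⅓ + y)²)
w(D, d) = 1 - 2*D (w(D, d) = 1 - D*(4 + 4)/4 = 1 - D*8/4 = 1 - 2*D)
(205 + w(b(6), 1/(0 + 13)))*(-51 + 33) = (205 + (1 - 2*(-1 + 3*6)²/9))*(-51 + 33) = (205 + (1 - 2*(-1 + 18)²/9))*(-18) = (205 + (1 - 2*17²/9))*(-18) = (205 + (1 - 2*289/9))*(-18) = (205 + (1 - 578/9))*(-18) = (205 - 569/9)*(-18) = (1276/9)*(-18) = -2552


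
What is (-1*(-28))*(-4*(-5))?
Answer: 560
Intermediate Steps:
(-1*(-28))*(-4*(-5)) = 28*20 = 560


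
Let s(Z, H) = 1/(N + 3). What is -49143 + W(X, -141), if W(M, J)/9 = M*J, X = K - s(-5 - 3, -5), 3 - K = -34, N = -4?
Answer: -97365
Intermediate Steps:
K = 37 (K = 3 - 1*(-34) = 3 + 34 = 37)
s(Z, H) = -1 (s(Z, H) = 1/(-4 + 3) = 1/(-1) = -1)
X = 38 (X = 37 - 1*(-1) = 37 + 1 = 38)
W(M, J) = 9*J*M (W(M, J) = 9*(M*J) = 9*(J*M) = 9*J*M)
-49143 + W(X, -141) = -49143 + 9*(-141)*38 = -49143 - 48222 = -97365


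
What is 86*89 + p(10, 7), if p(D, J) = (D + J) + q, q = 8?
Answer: 7679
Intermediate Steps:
p(D, J) = 8 + D + J (p(D, J) = (D + J) + 8 = 8 + D + J)
86*89 + p(10, 7) = 86*89 + (8 + 10 + 7) = 7654 + 25 = 7679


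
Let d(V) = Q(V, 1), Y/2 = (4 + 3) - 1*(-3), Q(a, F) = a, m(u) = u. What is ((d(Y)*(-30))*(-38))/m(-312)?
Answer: -950/13 ≈ -73.077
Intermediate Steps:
Y = 20 (Y = 2*((4 + 3) - 1*(-3)) = 2*(7 + 3) = 2*10 = 20)
d(V) = V
((d(Y)*(-30))*(-38))/m(-312) = ((20*(-30))*(-38))/(-312) = -600*(-38)*(-1/312) = 22800*(-1/312) = -950/13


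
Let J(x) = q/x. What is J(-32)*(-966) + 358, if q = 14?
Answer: 6245/8 ≈ 780.63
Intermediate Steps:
J(x) = 14/x
J(-32)*(-966) + 358 = (14/(-32))*(-966) + 358 = (14*(-1/32))*(-966) + 358 = -7/16*(-966) + 358 = 3381/8 + 358 = 6245/8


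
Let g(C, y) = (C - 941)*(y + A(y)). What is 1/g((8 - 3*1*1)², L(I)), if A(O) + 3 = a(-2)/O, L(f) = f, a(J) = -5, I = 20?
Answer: -1/15343 ≈ -6.5176e-5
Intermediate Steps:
A(O) = -3 - 5/O
g(C, y) = (-941 + C)*(-3 + y - 5/y) (g(C, y) = (C - 941)*(y + (-3 - 5/y)) = (-941 + C)*(-3 + y - 5/y))
1/g((8 - 3*1*1)², L(I)) = 1/((4705 + 2823*20 + 20²*(-941 + (8 - 3*1*1)²) - (8 - 3*1*1)²*(5 + 3*20))/20) = 1/((4705 + 56460 + 400*(-941 + (8 - 3*1)²) - (8 - 3*1)²*(5 + 60))/20) = 1/((4705 + 56460 + 400*(-941 + (8 - 3)²) - 1*(8 - 3)²*65)/20) = 1/((4705 + 56460 + 400*(-941 + 5²) - 1*5²*65)/20) = 1/((4705 + 56460 + 400*(-941 + 25) - 1*25*65)/20) = 1/((4705 + 56460 + 400*(-916) - 1625)/20) = 1/((4705 + 56460 - 366400 - 1625)/20) = 1/((1/20)*(-306860)) = 1/(-15343) = -1/15343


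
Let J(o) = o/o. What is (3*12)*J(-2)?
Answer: 36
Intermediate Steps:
J(o) = 1
(3*12)*J(-2) = (3*12)*1 = 36*1 = 36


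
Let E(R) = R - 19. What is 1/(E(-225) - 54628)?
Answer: -1/54872 ≈ -1.8224e-5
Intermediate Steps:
E(R) = -19 + R
1/(E(-225) - 54628) = 1/((-19 - 225) - 54628) = 1/(-244 - 54628) = 1/(-54872) = -1/54872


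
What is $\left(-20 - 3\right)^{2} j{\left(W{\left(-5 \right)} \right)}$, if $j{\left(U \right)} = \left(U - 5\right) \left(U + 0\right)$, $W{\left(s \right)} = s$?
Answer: $26450$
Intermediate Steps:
$j{\left(U \right)} = U \left(-5 + U\right)$ ($j{\left(U \right)} = \left(-5 + U\right) U = U \left(-5 + U\right)$)
$\left(-20 - 3\right)^{2} j{\left(W{\left(-5 \right)} \right)} = \left(-20 - 3\right)^{2} \left(- 5 \left(-5 - 5\right)\right) = \left(-23\right)^{2} \left(\left(-5\right) \left(-10\right)\right) = 529 \cdot 50 = 26450$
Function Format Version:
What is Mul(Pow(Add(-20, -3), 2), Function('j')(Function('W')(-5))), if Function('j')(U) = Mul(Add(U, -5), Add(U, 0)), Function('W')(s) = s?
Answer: 26450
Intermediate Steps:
Function('j')(U) = Mul(U, Add(-5, U)) (Function('j')(U) = Mul(Add(-5, U), U) = Mul(U, Add(-5, U)))
Mul(Pow(Add(-20, -3), 2), Function('j')(Function('W')(-5))) = Mul(Pow(Add(-20, -3), 2), Mul(-5, Add(-5, -5))) = Mul(Pow(-23, 2), Mul(-5, -10)) = Mul(529, 50) = 26450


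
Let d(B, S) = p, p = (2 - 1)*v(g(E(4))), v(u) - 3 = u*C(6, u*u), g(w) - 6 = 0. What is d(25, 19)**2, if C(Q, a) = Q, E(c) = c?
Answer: 1521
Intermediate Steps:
g(w) = 6 (g(w) = 6 + 0 = 6)
v(u) = 3 + 6*u (v(u) = 3 + u*6 = 3 + 6*u)
p = 39 (p = (2 - 1)*(3 + 6*6) = 1*(3 + 36) = 1*39 = 39)
d(B, S) = 39
d(25, 19)**2 = 39**2 = 1521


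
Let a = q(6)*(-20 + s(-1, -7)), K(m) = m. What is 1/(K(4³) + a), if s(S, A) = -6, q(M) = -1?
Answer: 1/90 ≈ 0.011111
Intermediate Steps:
a = 26 (a = -(-20 - 6) = -1*(-26) = 26)
1/(K(4³) + a) = 1/(4³ + 26) = 1/(64 + 26) = 1/90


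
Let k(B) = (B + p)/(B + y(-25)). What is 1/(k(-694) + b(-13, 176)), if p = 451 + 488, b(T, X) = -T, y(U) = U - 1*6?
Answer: 145/1836 ≈ 0.078976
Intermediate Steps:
y(U) = -6 + U (y(U) = U - 6 = -6 + U)
p = 939
k(B) = (939 + B)/(-31 + B) (k(B) = (B + 939)/(B + (-6 - 25)) = (939 + B)/(B - 31) = (939 + B)/(-31 + B))
1/(k(-694) + b(-13, 176)) = 1/((939 - 694)/(-31 - 694) - 1*(-13)) = 1/(245/(-725) + 13) = 1/(-1/725*245 + 13) = 1/(-49/145 + 13) = 1/(1836/145) = 145/1836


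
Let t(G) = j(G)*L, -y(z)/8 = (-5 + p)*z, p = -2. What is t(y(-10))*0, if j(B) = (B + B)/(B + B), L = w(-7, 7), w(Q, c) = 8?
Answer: 0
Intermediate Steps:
L = 8
j(B) = 1 (j(B) = (2*B)/((2*B)) = (2*B)*(1/(2*B)) = 1)
y(z) = 56*z (y(z) = -8*(-5 - 2)*z = -(-56)*z = 56*z)
t(G) = 8 (t(G) = 1*8 = 8)
t(y(-10))*0 = 8*0 = 0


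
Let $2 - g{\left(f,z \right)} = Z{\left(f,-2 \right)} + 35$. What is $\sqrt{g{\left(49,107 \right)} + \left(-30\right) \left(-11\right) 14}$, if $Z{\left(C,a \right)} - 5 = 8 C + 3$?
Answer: $\sqrt{4187} \approx 64.707$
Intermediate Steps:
$Z{\left(C,a \right)} = 8 + 8 C$ ($Z{\left(C,a \right)} = 5 + \left(8 C + 3\right) = 5 + \left(3 + 8 C\right) = 8 + 8 C$)
$g{\left(f,z \right)} = -41 - 8 f$ ($g{\left(f,z \right)} = 2 - \left(\left(8 + 8 f\right) + 35\right) = 2 - \left(43 + 8 f\right) = -41 - 8 f$)
$\sqrt{g{\left(49,107 \right)} + \left(-30\right) \left(-11\right) 14} = \sqrt{\left(-41 - 392\right) + \left(-30\right) \left(-11\right) 14} = \sqrt{\left(-41 - 392\right) + 330 \cdot 14} = \sqrt{-433 + 4620} = \sqrt{4187}$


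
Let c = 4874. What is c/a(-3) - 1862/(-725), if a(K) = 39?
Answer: 3606268/28275 ≈ 127.54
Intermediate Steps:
c/a(-3) - 1862/(-725) = 4874/39 - 1862/(-725) = 4874*(1/39) - 1862*(-1/725) = 4874/39 + 1862/725 = 3606268/28275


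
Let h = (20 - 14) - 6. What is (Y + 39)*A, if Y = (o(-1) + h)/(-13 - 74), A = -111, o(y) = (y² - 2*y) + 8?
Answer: -125134/29 ≈ -4315.0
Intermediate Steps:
o(y) = 8 + y² - 2*y
h = 0 (h = 6 - 6 = 0)
Y = -11/87 (Y = ((8 + (-1)² - 2*(-1)) + 0)/(-13 - 74) = ((8 + 1 + 2) + 0)/(-87) = (11 + 0)*(-1/87) = 11*(-1/87) = -11/87 ≈ -0.12644)
(Y + 39)*A = (-11/87 + 39)*(-111) = (3382/87)*(-111) = -125134/29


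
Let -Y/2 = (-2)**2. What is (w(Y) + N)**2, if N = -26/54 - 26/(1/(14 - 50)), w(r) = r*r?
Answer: 728298169/729 ≈ 9.9904e+5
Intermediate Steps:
Y = -8 (Y = -2*(-2)**2 = -2*4 = -8)
w(r) = r**2
N = 25259/27 (N = -26*1/54 - 26/(1/(-36)) = -13/27 - 26/(-1/36) = -13/27 - 26*(-36) = -13/27 + 936 = 25259/27 ≈ 935.52)
(w(Y) + N)**2 = ((-8)**2 + 25259/27)**2 = (64 + 25259/27)**2 = (26987/27)**2 = 728298169/729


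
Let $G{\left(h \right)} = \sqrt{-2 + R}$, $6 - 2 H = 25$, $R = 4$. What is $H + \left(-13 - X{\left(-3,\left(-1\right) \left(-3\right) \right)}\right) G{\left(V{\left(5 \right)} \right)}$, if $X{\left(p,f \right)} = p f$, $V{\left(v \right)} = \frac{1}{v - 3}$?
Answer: $- \frac{19}{2} - 4 \sqrt{2} \approx -15.157$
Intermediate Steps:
$H = - \frac{19}{2}$ ($H = 3 - \frac{25}{2} = - \frac{19}{2} \approx -9.5$)
$V{\left(v \right)} = \frac{1}{-3 + v}$
$X{\left(p,f \right)} = f p$
$G{\left(h \right)} = \sqrt{2}$ ($G{\left(h \right)} = \sqrt{-2 + 4} = \sqrt{2}$)
$H + \left(-13 - X{\left(-3,\left(-1\right) \left(-3\right) \right)}\right) G{\left(V{\left(5 \right)} \right)} = - \frac{19}{2} + \left(-13 - \left(-1\right) \left(-3\right) \left(-3\right)\right) \sqrt{2} = - \frac{19}{2} + \left(-13 - 3 \left(-3\right)\right) \sqrt{2} = - \frac{19}{2} + \left(-13 - -9\right) \sqrt{2} = - \frac{19}{2} + \left(-13 + 9\right) \sqrt{2} = - \frac{19}{2} - 4 \sqrt{2}$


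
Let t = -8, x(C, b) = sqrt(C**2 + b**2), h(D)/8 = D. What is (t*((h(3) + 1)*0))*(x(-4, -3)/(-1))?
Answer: 0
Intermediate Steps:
h(D) = 8*D
(t*((h(3) + 1)*0))*(x(-4, -3)/(-1)) = (-8*(8*3 + 1)*0)*(sqrt((-4)**2 + (-3)**2)/(-1)) = (-8*(24 + 1)*0)*(sqrt(16 + 9)*(-1)) = (-200*0)*(sqrt(25)*(-1)) = (-8*0)*(5*(-1)) = 0*(-5) = 0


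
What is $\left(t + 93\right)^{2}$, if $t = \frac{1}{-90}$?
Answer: $\frac{70040161}{8100} \approx 8646.9$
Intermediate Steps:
$t = - \frac{1}{90} \approx -0.011111$
$\left(t + 93\right)^{2} = \left(- \frac{1}{90} + 93\right)^{2} = \left(\frac{8369}{90}\right)^{2} = \frac{70040161}{8100}$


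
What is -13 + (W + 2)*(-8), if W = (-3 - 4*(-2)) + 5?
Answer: -109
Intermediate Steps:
W = 10 (W = (-3 + 8) + 5 = 5 + 5 = 10)
-13 + (W + 2)*(-8) = -13 + (10 + 2)*(-8) = -13 + 12*(-8) = -13 - 96 = -109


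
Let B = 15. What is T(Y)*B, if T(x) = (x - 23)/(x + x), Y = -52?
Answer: 1125/104 ≈ 10.817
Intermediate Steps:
T(x) = (-23 + x)/(2*x) (T(x) = (-23 + x)/((2*x)) = (-23 + x)*(1/(2*x)) = (-23 + x)/(2*x))
T(Y)*B = ((½)*(-23 - 52)/(-52))*15 = ((½)*(-1/52)*(-75))*15 = (75/104)*15 = 1125/104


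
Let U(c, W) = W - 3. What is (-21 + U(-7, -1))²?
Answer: 625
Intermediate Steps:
U(c, W) = -3 + W
(-21 + U(-7, -1))² = (-21 + (-3 - 1))² = (-21 - 4)² = (-25)² = 625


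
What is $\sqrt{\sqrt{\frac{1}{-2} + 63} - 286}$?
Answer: $\frac{\sqrt{-1144 + 10 \sqrt{10}}}{2} \approx 16.676 i$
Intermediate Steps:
$\sqrt{\sqrt{\frac{1}{-2} + 63} - 286} = \sqrt{\sqrt{- \frac{1}{2} + 63} - 286} = \sqrt{\sqrt{\frac{125}{2}} - 286} = \sqrt{\frac{5 \sqrt{10}}{2} - 286} = \sqrt{-286 + \frac{5 \sqrt{10}}{2}}$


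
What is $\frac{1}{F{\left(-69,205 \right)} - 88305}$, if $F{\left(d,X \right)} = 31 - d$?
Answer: $- \frac{1}{88205} \approx -1.1337 \cdot 10^{-5}$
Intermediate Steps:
$\frac{1}{F{\left(-69,205 \right)} - 88305} = \frac{1}{\left(31 - -69\right) - 88305} = \frac{1}{\left(31 + 69\right) - 88305} = \frac{1}{100 - 88305} = \frac{1}{-88205} = - \frac{1}{88205}$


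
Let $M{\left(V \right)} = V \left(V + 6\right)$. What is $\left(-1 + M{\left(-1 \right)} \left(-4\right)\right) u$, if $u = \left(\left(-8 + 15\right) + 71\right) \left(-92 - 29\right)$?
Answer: $-179322$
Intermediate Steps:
$M{\left(V \right)} = V \left(6 + V\right)$
$u = -9438$ ($u = \left(7 + 71\right) \left(-121\right) = 78 \left(-121\right) = -9438$)
$\left(-1 + M{\left(-1 \right)} \left(-4\right)\right) u = \left(-1 + - (6 - 1) \left(-4\right)\right) \left(-9438\right) = \left(-1 + \left(-1\right) 5 \left(-4\right)\right) \left(-9438\right) = \left(-1 - -20\right) \left(-9438\right) = \left(-1 + 20\right) \left(-9438\right) = 19 \left(-9438\right) = -179322$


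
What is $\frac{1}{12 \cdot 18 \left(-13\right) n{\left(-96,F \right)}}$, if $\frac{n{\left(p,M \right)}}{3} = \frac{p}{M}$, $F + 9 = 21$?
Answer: $\frac{1}{67392} \approx 1.4839 \cdot 10^{-5}$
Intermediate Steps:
$F = 12$ ($F = -9 + 21 = 12$)
$n{\left(p,M \right)} = \frac{3 p}{M}$ ($n{\left(p,M \right)} = 3 \frac{p}{M} = \frac{3 p}{M}$)
$\frac{1}{12 \cdot 18 \left(-13\right) n{\left(-96,F \right)}} = \frac{1}{12 \cdot 18 \left(-13\right) 3 \left(-96\right) \frac{1}{12}} = \frac{1}{216 \left(-13\right) 3 \left(-96\right) \frac{1}{12}} = \frac{1}{\left(-2808\right) \left(-24\right)} = \left(- \frac{1}{2808}\right) \left(- \frac{1}{24}\right) = \frac{1}{67392}$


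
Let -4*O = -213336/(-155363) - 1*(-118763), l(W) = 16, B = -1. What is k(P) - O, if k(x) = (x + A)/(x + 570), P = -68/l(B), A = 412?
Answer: 41756960185427/1406345876 ≈ 29692.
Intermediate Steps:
O = -18451589305/621452 (O = -(-213336/(-155363) - 1*(-118763))/4 = -(-213336*(-1/155363) + 118763)/4 = -(213336/155363 + 118763)/4 = -¼*18451589305/155363 = -18451589305/621452 ≈ -29691.)
P = -17/4 (P = -68/16 = -68*1/16 = -17/4 ≈ -4.2500)
k(x) = (412 + x)/(570 + x) (k(x) = (x + 412)/(x + 570) = (412 + x)/(570 + x))
k(P) - O = (412 - 17/4)/(570 - 17/4) - 1*(-18451589305/621452) = (1631/4)/(2263/4) + 18451589305/621452 = (4/2263)*(1631/4) + 18451589305/621452 = 1631/2263 + 18451589305/621452 = 41756960185427/1406345876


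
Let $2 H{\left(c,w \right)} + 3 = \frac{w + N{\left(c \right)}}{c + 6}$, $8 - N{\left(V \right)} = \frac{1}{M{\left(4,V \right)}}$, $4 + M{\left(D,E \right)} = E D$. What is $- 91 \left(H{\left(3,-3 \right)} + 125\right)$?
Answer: $- \frac{540631}{48} \approx -11263.0$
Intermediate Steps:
$M{\left(D,E \right)} = -4 + D E$ ($M{\left(D,E \right)} = -4 + E D = -4 + D E$)
$N{\left(V \right)} = 8 - \frac{1}{-4 + 4 V}$
$H{\left(c,w \right)} = - \frac{3}{2} + \frac{w + \frac{-33 + 32 c}{4 \left(-1 + c\right)}}{2 \left(6 + c\right)}$ ($H{\left(c,w \right)} = - \frac{3}{2} + \frac{\left(w + \frac{-33 + 32 c}{4 \left(-1 + c\right)}\right) \frac{1}{c + 6}}{2} = - \frac{3}{2} + \frac{\left(w + \frac{-33 + 32 c}{4 \left(-1 + c\right)}\right) \frac{1}{6 + c}}{2} = - \frac{3}{2} + \frac{\frac{1}{6 + c} \left(w + \frac{-33 + 32 c}{4 \left(-1 + c\right)}\right)}{2} = - \frac{3}{2} + \frac{w + \frac{-33 + 32 c}{4 \left(-1 + c\right)}}{2 \left(6 + c\right)}$)
$- 91 \left(H{\left(3,-3 \right)} + 125\right) = - 91 \left(\frac{-1 - 4 \left(-1 + 3\right) \left(10 - -3 + 3 \cdot 3\right)}{8 \left(-1 + 3\right) \left(6 + 3\right)} + 125\right) = - 91 \left(\frac{-1 - 8 \left(10 + 3 + 9\right)}{8 \cdot 2 \cdot 9} + 125\right) = - 91 \left(\frac{1}{8} \cdot \frac{1}{2} \cdot \frac{1}{9} \left(-1 - 8 \cdot 22\right) + 125\right) = - 91 \left(\frac{1}{8} \cdot \frac{1}{2} \cdot \frac{1}{9} \left(-1 - 176\right) + 125\right) = - 91 \left(\frac{1}{8} \cdot \frac{1}{2} \cdot \frac{1}{9} \left(-177\right) + 125\right) = - 91 \left(- \frac{59}{48} + 125\right) = \left(-91\right) \frac{5941}{48} = - \frac{540631}{48}$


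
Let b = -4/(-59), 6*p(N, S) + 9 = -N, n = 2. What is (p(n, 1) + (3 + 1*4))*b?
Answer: 62/177 ≈ 0.35028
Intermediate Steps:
p(N, S) = -3/2 - N/6 (p(N, S) = -3/2 + (-N)/6 = -3/2 - N/6)
b = 4/59 (b = -4*(-1/59) = 4/59 ≈ 0.067797)
(p(n, 1) + (3 + 1*4))*b = ((-3/2 - 1/6*2) + (3 + 1*4))*(4/59) = ((-3/2 - 1/3) + (3 + 4))*(4/59) = (-11/6 + 7)*(4/59) = (31/6)*(4/59) = 62/177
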